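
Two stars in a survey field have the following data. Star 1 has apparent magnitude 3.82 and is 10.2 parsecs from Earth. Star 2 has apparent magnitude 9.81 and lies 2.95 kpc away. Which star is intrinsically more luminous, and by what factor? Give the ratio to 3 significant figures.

Star 2 is more luminous, by a factor of 336.

Star 1: M = m − 5 log₁₀ d + 5 = 3.82 − 5·1.0086 + 5 = 3.777
Star 2: d = 2.95 kpc = 2950 pc
Star 2: M = m − 5 log₁₀ d + 5 = 9.81 − 5·3.4698 + 5 = -2.539
ΔM = M_1 − M_2 = 3.777 − (-2.539) = 6.316; smaller M is more luminous → Star 2.
L ratio = 10^(0.4 |ΔM|) = 10^2.526 = 336.1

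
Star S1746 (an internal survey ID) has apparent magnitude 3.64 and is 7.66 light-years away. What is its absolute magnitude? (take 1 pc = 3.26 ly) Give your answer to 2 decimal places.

d = 7.66 ly / 3.26 = 2.350 pc
5 log₁₀(d/10 pc) = 5 log₁₀(2.350) − 5 = -3.145
M = m − 5 log₁₀(d/10) = 3.64 + 3.145 = 6.785

M ≈ 6.78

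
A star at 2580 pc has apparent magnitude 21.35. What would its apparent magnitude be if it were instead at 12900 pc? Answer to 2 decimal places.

Flux ∝ 1/d², so Δm = 5 log₁₀(d₂/d₁) = 5 log₁₀(12900/2580) = 3.495
m₂ = m₁ + Δm = 21.35 + (3.495) = 24.845

m ≈ 24.84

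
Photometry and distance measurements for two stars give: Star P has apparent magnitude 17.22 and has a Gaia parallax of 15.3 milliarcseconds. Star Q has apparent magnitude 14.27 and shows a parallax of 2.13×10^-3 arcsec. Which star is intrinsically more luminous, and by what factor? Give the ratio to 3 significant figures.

Star Q is more luminous, by a factor of 781.

Star P: p = 15.3 mas = 0.0153″ → d = 1/p = 65.36 pc
Star P: M = m − 5 log₁₀ d + 5 = 17.22 − 5·1.8153 + 5 = 13.143
Star Q: d = 1/p = 1/2.13×10^-3″ = 469.5 pc
Star Q: M = m − 5 log₁₀ d + 5 = 14.27 − 5·2.6716 + 5 = 5.912
ΔM = M_P − M_Q = 13.143 − (5.912) = 7.232; smaller M is more luminous → Star Q.
L ratio = 10^(0.4 |ΔM|) = 10^2.893 = 781.0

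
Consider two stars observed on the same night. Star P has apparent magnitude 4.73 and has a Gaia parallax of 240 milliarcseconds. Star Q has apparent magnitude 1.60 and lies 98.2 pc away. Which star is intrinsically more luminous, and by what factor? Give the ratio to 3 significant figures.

Star P: p = 240 mas = 0.240″ → d = 1/p = 4.167 pc
Star P: M = m − 5 log₁₀ d + 5 = 4.73 − 5·0.6198 + 5 = 6.631
Star Q: M = m − 5 log₁₀ d + 5 = 1.60 − 5·1.9921 + 5 = -3.361
ΔM = M_P − M_Q = 6.631 − (-3.361) = 9.992; smaller M is more luminous → Star Q.
L ratio = 10^(0.4 |ΔM|) = 10^3.997 = 9923

Star Q is more luminous, by a factor of 9920.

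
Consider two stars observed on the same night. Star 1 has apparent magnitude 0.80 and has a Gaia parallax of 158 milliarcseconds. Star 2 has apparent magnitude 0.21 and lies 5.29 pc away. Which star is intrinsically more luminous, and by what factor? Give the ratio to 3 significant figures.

Star 1: p = 158 mas = 0.158″ → d = 1/p = 6.329 pc
Star 1: M = m − 5 log₁₀ d + 5 = 0.80 − 5·0.8013 + 5 = 1.793
Star 2: M = m − 5 log₁₀ d + 5 = 0.21 − 5·0.7235 + 5 = 1.593
ΔM = M_1 − M_2 = 1.793 − (1.593) = 0.201; smaller M is more luminous → Star 2.
L ratio = 10^(0.4 |ΔM|) = 10^0.080 = 1.203

Star 2 is more luminous, by a factor of 1.20.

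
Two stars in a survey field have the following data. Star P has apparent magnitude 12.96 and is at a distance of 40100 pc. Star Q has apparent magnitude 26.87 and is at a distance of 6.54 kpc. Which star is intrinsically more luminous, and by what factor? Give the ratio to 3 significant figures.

Star P is more luminous, by a factor of 1.38×10^7.

Star P: M = m − 5 log₁₀ d + 5 = 12.96 − 5·4.6031 + 5 = -5.056
Star Q: d = 6.54 kpc = 6540 pc
Star Q: M = m − 5 log₁₀ d + 5 = 26.87 − 5·3.8156 + 5 = 12.792
ΔM = M_P − M_Q = -5.056 − (12.792) = -17.848; smaller M is more luminous → Star P.
L ratio = 10^(0.4 |ΔM|) = 10^7.139 = 1.378×10^7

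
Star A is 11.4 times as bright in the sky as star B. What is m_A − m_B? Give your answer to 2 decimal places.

m_A − m_B ≈ -2.64

Pogson: Δm = −2.5 log₁₀(ratio) = −2.5 log₁₀(11.4) = −2.5 × 1.0569 = -2.642
Star A is brighter, so it has the smaller magnitude: the difference is negative.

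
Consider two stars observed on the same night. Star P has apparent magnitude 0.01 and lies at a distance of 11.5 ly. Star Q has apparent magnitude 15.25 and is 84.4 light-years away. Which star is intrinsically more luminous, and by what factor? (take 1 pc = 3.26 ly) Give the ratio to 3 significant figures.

Star P: d = 11.5 ly / 3.26 = 3.528 pc
Star P: M = m − 5 log₁₀ d + 5 = 0.01 − 5·0.5475 + 5 = 2.273
Star Q: d = 84.4 ly / 3.26 = 25.89 pc
Star Q: M = m − 5 log₁₀ d + 5 = 15.25 − 5·1.4131 + 5 = 13.184
ΔM = M_P − M_Q = 2.273 − (13.184) = -10.912; smaller M is more luminous → Star P.
L ratio = 10^(0.4 |ΔM|) = 10^4.365 = 23160

Star P is more luminous, by a factor of 23200.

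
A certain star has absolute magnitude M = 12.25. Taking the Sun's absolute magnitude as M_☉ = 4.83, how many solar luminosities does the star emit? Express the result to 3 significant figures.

M − M_☉ = 12.25 − 4.83 = 7.420
L/L_☉ = 10^(−0.4 (M − M_☉)) = 10^-2.968 = 1.076×10^-3

L/L_☉ ≈ 1.08×10^-3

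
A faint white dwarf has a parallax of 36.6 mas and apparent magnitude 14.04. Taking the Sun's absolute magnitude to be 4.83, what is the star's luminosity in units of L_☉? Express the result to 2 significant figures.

d = 1/p = 1000/36.6 mas = 27.32 pc
M = m − 5 log₁₀ d + 5 = 14.04 − 5·1.4365 + 5 = 11.857
M − M_☉ = 11.857 − 4.83 = 7.027
L/L_☉ = 10^(−0.4 × 7.027) = 1.545×10^-3

L/L_☉ ≈ 1.5×10^-3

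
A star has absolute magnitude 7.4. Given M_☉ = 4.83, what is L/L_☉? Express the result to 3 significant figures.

M − M_☉ = 7.4 − 4.83 = 2.570
L/L_☉ = 10^(−0.4 (M − M_☉)) = 10^-1.028 = 0.09376

L/L_☉ ≈ 0.0938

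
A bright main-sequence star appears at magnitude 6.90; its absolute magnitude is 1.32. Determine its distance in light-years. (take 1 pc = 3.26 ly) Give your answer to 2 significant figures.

Distance modulus: m − M = 6.90 − (1.32) = 5.580
m − M = 5 log₁₀ d − 5
log₁₀ d = (m − M)/5 + 1 = 2.1160
d = 10^2.1160 = 130.6 pc
= 425.8 ly

d ≈ 430 ly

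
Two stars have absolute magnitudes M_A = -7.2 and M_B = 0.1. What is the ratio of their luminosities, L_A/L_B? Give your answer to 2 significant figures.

ΔM = M_A − M_B = -7.3
L_A/L_B = 10^(−0.4 ΔM) = 10^2.920 = 831.8

L_A/L_B ≈ 830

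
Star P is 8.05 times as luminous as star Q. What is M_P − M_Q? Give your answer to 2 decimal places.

M_P − M_Q ≈ -2.26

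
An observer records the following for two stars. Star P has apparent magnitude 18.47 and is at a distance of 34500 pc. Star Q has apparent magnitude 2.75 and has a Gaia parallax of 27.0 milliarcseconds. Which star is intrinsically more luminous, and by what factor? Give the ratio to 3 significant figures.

Star Q is more luminous, by a factor of 2.24.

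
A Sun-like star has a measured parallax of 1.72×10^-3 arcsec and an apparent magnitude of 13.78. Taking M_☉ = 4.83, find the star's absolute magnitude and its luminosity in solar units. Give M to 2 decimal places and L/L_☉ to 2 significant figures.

d = 1/p = 1/1.72×10^-3″ = 581.4 pc
M = m − 5 log₁₀ d + 5 = 13.78 − 5·2.7645 + 5 = 4.958
M − M_☉ = 4.958 − 4.83 = 0.128
L/L_☉ = 10^(−0.4 × 0.128) = 0.8891

M ≈ 4.96; L/L_☉ ≈ 0.89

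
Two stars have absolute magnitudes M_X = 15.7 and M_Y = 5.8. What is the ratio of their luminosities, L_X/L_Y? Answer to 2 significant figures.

ΔM = M_X − M_Y = 9.9
L_X/L_Y = 10^(−0.4 ΔM) = 10^-3.960 = 1.096×10^-4

L_X/L_Y ≈ 1.1×10^-4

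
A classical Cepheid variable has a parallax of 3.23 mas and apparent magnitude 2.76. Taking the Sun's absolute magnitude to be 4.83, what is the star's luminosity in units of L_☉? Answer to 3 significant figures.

d = 1/p = 1000/3.23 mas = 309.6 pc
M = m − 5 log₁₀ d + 5 = 2.76 − 5·2.4908 + 5 = -4.694
M − M_☉ = -4.694 − 4.83 = -9.524
L/L_☉ = 10^(−0.4 × -9.524) = 6451

L/L_☉ ≈ 6450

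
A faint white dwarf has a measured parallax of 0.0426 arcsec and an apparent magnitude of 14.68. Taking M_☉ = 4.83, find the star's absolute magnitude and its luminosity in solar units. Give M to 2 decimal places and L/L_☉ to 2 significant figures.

M ≈ 12.83; L/L_☉ ≈ 6.3×10^-4

d = 1/p = 1/0.0426″ = 23.47 pc
M = m − 5 log₁₀ d + 5 = 14.68 − 5·1.3706 + 5 = 12.827
M − M_☉ = 12.827 − 4.83 = 7.997
L/L_☉ = 10^(−0.4 × 7.997) = 6.327×10^-4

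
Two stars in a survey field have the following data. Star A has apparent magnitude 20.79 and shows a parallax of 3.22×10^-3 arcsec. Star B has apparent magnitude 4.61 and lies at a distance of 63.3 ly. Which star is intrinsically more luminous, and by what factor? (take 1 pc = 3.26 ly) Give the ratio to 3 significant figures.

Star B is more luminous, by a factor of 11600.

Star A: d = 1/p = 1/3.22×10^-3″ = 310.6 pc
Star A: M = m − 5 log₁₀ d + 5 = 20.79 − 5·2.4921 + 5 = 13.329
Star B: d = 63.3 ly / 3.26 = 19.42 pc
Star B: M = m − 5 log₁₀ d + 5 = 4.61 − 5·1.2882 + 5 = 3.169
ΔM = M_A − M_B = 13.329 − (3.169) = 10.160; smaller M is more luminous → Star B.
L ratio = 10^(0.4 |ΔM|) = 10^4.064 = 11590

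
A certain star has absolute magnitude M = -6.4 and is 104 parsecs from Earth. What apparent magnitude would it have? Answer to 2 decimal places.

m = M + 5 log₁₀ d − 5 = -6.4 + 5·2.0170 − 5 = -1.315

m ≈ -1.31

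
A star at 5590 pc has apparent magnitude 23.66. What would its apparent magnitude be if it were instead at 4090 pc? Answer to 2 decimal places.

m ≈ 22.98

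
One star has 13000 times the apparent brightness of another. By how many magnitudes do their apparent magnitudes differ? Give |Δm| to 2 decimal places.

Pogson: Δm = −2.5 log₁₀(ratio) = −2.5 log₁₀(13000) = −2.5 × 4.1139 = -10.285

|Δm| ≈ 10.28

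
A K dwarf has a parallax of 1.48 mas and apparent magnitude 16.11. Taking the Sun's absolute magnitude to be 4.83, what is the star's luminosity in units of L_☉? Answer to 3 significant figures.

d = 1/p = 1000/1.48 mas = 675.7 pc
M = m − 5 log₁₀ d + 5 = 16.11 − 5·2.8297 + 5 = 6.961
M − M_☉ = 6.961 − 4.83 = 2.131
L/L_☉ = 10^(−0.4 × 2.131) = 0.1404

L/L_☉ ≈ 0.140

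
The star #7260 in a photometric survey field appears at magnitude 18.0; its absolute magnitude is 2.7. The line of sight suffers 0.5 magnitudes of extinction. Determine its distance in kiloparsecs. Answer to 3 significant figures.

d ≈ 9.12 kpc

m − M = 5 log₁₀(d/10 pc) + A  ⇒  18.0 − (2.7) − 0.5 = 5 log₁₀(d/10)
14.800 = 5 log₁₀(d/10)
log₁₀ d = (m − M − A)/5 + 1 = 3.9600
d = 10^3.9600 = 9120 pc
= 9.120 kpc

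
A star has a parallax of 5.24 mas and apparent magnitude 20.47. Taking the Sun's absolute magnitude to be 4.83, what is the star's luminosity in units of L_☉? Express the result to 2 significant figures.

L/L_☉ ≈ 2.0×10^-4

d = 1/p = 1000/5.24 mas = 190.8 pc
M = m − 5 log₁₀ d + 5 = 20.47 − 5·2.2807 + 5 = 14.067
M − M_☉ = 14.067 − 4.83 = 9.237
L/L_☉ = 10^(−0.4 × 9.237) = 2.020×10^-4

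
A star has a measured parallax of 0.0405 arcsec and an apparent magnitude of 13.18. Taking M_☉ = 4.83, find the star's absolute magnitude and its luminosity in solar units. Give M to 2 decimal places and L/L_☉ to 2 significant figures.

d = 1/p = 1/0.0405″ = 24.69 pc
M = m − 5 log₁₀ d + 5 = 13.18 − 5·1.3925 + 5 = 11.217
M − M_☉ = 11.217 − 4.83 = 6.387
L/L_☉ = 10^(−0.4 × 6.387) = 2.787×10^-3

M ≈ 11.22; L/L_☉ ≈ 2.8×10^-3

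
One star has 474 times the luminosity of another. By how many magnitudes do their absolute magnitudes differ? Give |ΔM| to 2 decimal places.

|ΔM| ≈ 6.69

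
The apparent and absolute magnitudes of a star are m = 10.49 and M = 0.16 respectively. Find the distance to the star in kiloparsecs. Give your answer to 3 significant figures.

d ≈ 1.16 kpc

μ = m − M = 10.330
m − M = 5 log₁₀ d − 5
log₁₀ d = (m − M)/5 + 1 = 3.0660
d = 10^3.0660 = 1164 pc
= 1.164 kpc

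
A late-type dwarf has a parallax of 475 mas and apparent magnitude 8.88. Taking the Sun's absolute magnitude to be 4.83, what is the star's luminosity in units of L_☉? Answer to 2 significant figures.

L/L_☉ ≈ 1.1×10^-3

d = 1/p = 1000/475 mas = 2.105 pc
M = m − 5 log₁₀ d + 5 = 8.88 − 5·0.3233 + 5 = 12.263
M − M_☉ = 12.263 − 4.83 = 7.433
L/L_☉ = 10^(−0.4 × 7.433) = 1.063×10^-3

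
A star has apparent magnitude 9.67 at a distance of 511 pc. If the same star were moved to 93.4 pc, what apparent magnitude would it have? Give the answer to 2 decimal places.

m ≈ 5.98

Flux ∝ 1/d², so Δm = 5 log₁₀(d₂/d₁) = 5 log₁₀(93.4/511) = -3.690
m₂ = m₁ + Δm = 9.67 + (-3.690) = 5.980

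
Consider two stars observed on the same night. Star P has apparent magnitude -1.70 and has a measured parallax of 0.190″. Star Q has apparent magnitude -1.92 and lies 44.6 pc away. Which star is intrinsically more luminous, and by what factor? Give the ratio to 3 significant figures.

Star Q is more luminous, by a factor of 87.9.

Star P: d = 1/p = 1/0.190″ = 5.263 pc
Star P: M = m − 5 log₁₀ d + 5 = -1.70 − 5·0.7212 + 5 = -0.306
Star Q: M = m − 5 log₁₀ d + 5 = -1.92 − 5·1.6493 + 5 = -5.167
ΔM = M_P − M_Q = -0.306 − (-5.167) = 4.860; smaller M is more luminous → Star Q.
L ratio = 10^(0.4 |ΔM|) = 10^1.944 = 87.94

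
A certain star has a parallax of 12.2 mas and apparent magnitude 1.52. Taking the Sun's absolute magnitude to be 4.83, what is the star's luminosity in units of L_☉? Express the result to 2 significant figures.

L/L_☉ ≈ 1400

d = 1/p = 1000/12.2 mas = 81.97 pc
M = m − 5 log₁₀ d + 5 = 1.52 − 5·1.9136 + 5 = -3.048
M − M_☉ = -3.048 − 4.83 = -7.878
L/L_☉ = 10^(−0.4 × -7.878) = 1417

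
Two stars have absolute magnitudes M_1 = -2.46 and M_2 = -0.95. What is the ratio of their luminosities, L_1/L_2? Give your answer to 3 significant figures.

L_1/L_2 ≈ 4.02

ΔM = M_1 − M_2 = -1.51
L_1/L_2 = 10^(−0.4 ΔM) = 10^0.604 = 4.018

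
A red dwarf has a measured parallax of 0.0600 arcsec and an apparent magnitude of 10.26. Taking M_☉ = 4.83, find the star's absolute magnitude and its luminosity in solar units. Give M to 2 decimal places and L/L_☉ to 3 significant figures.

d = 1/p = 1/0.0600″ = 16.67 pc
M = m − 5 log₁₀ d + 5 = 10.26 − 5·1.2218 + 5 = 9.151
M − M_☉ = 9.151 − 4.83 = 4.321
L/L_☉ = 10^(−0.4 × 4.321) = 0.01869

M ≈ 9.15; L/L_☉ ≈ 0.0187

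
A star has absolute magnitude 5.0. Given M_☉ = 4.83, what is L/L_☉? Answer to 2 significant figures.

L/L_☉ ≈ 0.86

M − M_☉ = 5.0 − 4.83 = 0.170
L/L_☉ = 10^(−0.4 (M − M_☉)) = 10^-0.068 = 0.8551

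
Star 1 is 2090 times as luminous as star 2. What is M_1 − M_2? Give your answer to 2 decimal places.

M_1 − M_2 ≈ -8.30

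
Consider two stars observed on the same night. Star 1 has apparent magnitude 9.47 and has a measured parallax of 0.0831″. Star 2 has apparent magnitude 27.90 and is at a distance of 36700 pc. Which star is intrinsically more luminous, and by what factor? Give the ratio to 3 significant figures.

Star 1 is more luminous, by a factor of 2.53.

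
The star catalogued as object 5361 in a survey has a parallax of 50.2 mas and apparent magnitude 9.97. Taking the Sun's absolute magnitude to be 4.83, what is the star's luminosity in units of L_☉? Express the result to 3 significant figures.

L/L_☉ ≈ 0.0349

d = 1/p = 1000/50.2 mas = 19.92 pc
M = m − 5 log₁₀ d + 5 = 9.97 − 5·1.2993 + 5 = 8.474
M − M_☉ = 8.474 − 4.83 = 3.644
L/L_☉ = 10^(−0.4 × 3.644) = 0.03488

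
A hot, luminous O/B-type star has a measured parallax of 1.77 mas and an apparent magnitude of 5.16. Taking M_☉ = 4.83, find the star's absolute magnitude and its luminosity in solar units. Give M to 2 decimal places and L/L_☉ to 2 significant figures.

M ≈ -3.60; L/L_☉ ≈ 2400

d = 1/p = 1000/1.77 mas = 565.0 pc
M = m − 5 log₁₀ d + 5 = 5.16 − 5·2.7520 + 5 = -3.600
M − M_☉ = -3.600 − 4.83 = -8.430
L/L_☉ = 10^(−0.4 × -8.430) = 2355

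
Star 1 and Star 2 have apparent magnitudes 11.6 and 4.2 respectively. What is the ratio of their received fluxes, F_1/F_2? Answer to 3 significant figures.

Δm = 11.6 − (4.2) = 7.4
Flux ratio = 10^(−0.4 Δm) = 10^(−0.4 × 7.4) = 10^-2.960 = 1.096×10^-3

F_1/F_2 ≈ 1.10×10^-3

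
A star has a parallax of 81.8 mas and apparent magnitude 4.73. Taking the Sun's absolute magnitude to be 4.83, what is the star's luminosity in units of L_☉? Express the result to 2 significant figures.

L/L_☉ ≈ 1.6

d = 1/p = 1000/81.8 mas = 12.22 pc
M = m − 5 log₁₀ d + 5 = 4.73 − 5·1.0872 + 5 = 4.294
M − M_☉ = 4.294 − 4.83 = -0.536
L/L_☉ = 10^(−0.4 × -0.536) = 1.639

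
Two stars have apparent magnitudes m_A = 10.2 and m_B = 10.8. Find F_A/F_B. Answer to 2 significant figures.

Magnitude difference = -0.6
Flux ratio = 10^(−0.4 Δm) = 10^(−0.4 × -0.6) = 10^0.240 = 1.738

F_A/F_B ≈ 1.7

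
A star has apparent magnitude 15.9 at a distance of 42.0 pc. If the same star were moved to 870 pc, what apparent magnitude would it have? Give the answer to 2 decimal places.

Flux ∝ 1/d², so Δm = 5 log₁₀(d₂/d₁) = 5 log₁₀(870/42.0) = 6.581
m₂ = m₁ + Δm = 15.9 + (6.581) = 22.481

m ≈ 22.48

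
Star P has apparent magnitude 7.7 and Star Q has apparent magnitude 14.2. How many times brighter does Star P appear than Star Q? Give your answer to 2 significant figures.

400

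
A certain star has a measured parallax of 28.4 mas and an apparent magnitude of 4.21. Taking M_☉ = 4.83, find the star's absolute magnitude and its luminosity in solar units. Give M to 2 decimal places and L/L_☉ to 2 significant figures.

M ≈ 1.48; L/L_☉ ≈ 22

d = 1/p = 1000/28.4 mas = 35.21 pc
M = m − 5 log₁₀ d + 5 = 4.21 − 5·1.5467 + 5 = 1.477
M − M_☉ = 1.477 − 4.83 = -3.353
L/L_☉ = 10^(−0.4 × -3.353) = 21.95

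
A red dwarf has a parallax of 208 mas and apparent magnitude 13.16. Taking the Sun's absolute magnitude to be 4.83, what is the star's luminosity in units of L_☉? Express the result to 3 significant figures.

d = 1/p = 1000/208 mas = 4.808 pc
M = m − 5 log₁₀ d + 5 = 13.16 − 5·0.6819 + 5 = 14.750
M − M_☉ = 14.750 − 4.83 = 9.920
L/L_☉ = 10^(−0.4 × 9.920) = 1.076×10^-4

L/L_☉ ≈ 1.08×10^-4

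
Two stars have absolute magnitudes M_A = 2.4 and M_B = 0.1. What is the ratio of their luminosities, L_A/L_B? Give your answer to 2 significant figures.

L_A/L_B ≈ 0.12

ΔM = M_A − M_B = 2.3
L_A/L_B = 10^(−0.4 ΔM) = 10^-0.920 = 0.1202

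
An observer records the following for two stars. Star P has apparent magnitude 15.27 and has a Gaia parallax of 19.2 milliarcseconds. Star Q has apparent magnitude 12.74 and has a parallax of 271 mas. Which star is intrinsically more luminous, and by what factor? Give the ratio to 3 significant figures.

Star P is more luminous, by a factor of 19.4.

Star P: p = 19.2 mas = 0.0192″ → d = 1/p = 52.08 pc
Star P: M = m − 5 log₁₀ d + 5 = 15.27 − 5·1.7167 + 5 = 11.687
Star Q: p = 271 mas = 0.271″ → d = 1/p = 3.690 pc
Star Q: M = m − 5 log₁₀ d + 5 = 12.74 − 5·0.5670 + 5 = 14.905
ΔM = M_P − M_Q = 11.687 − (14.905) = -3.218; smaller M is more luminous → Star P.
L ratio = 10^(0.4 |ΔM|) = 10^1.287 = 19.38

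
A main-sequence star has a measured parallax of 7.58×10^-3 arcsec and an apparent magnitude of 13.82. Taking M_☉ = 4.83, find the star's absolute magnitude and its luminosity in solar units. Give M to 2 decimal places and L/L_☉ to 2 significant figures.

M ≈ 8.22; L/L_☉ ≈ 0.044

d = 1/p = 1/7.58×10^-3″ = 131.9 pc
M = m − 5 log₁₀ d + 5 = 13.82 − 5·2.1203 + 5 = 8.218
M − M_☉ = 8.218 − 4.83 = 3.388
L/L_☉ = 10^(−0.4 × 3.388) = 0.04412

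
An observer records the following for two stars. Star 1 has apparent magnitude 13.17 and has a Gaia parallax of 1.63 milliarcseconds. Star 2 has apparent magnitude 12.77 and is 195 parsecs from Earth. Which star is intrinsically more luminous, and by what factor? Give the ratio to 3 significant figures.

Star 1 is more luminous, by a factor of 6.85.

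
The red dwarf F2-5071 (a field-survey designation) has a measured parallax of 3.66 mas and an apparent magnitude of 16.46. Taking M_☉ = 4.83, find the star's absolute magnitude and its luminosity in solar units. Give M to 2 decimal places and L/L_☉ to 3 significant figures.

M ≈ 9.28; L/L_☉ ≈ 0.0166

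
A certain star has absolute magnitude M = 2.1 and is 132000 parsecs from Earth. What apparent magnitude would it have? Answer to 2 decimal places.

m ≈ 22.70

m = M + 5 log₁₀ d − 5 = 2.1 + 5·5.1206 − 5 = 22.703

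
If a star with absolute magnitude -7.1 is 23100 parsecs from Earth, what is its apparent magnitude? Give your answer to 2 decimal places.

m ≈ 9.72

m = M + 5 log₁₀ d − 5 = -7.1 + 5·4.3636 − 5 = 9.718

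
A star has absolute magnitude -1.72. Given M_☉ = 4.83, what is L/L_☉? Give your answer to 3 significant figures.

M − M_☉ = -1.72 − 4.83 = -6.550
L/L_☉ = 10^(−0.4 (M − M_☉)) = 10^2.620 = 416.9

L/L_☉ ≈ 417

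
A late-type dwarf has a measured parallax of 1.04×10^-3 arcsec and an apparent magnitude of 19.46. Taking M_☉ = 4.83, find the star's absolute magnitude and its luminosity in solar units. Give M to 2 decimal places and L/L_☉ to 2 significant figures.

d = 1/p = 1/1.04×10^-3″ = 961.5 pc
M = m − 5 log₁₀ d + 5 = 19.46 − 5·2.9830 + 5 = 9.545
M − M_☉ = 9.545 − 4.83 = 4.715
L/L_☉ = 10^(−0.4 × 4.715) = 0.01300

M ≈ 9.55; L/L_☉ ≈ 0.013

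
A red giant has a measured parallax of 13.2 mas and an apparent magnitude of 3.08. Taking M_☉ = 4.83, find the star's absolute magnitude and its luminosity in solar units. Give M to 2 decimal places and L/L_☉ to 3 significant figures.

M ≈ -1.32; L/L_☉ ≈ 288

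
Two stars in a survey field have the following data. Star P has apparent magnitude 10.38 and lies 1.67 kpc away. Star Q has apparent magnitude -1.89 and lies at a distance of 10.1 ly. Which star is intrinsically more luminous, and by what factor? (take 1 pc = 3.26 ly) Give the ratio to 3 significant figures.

Star P is more luminous, by a factor of 3.59.

Star P: d = 1.67 kpc = 1670 pc
Star P: M = m − 5 log₁₀ d + 5 = 10.38 − 5·3.2227 + 5 = -0.734
Star Q: d = 10.1 ly / 3.26 = 3.098 pc
Star Q: M = m − 5 log₁₀ d + 5 = -1.89 − 5·0.4911 + 5 = 0.654
ΔM = M_P − M_Q = -0.734 − (0.654) = -1.388; smaller M is more luminous → Star P.
L ratio = 10^(0.4 |ΔM|) = 10^0.555 = 3.591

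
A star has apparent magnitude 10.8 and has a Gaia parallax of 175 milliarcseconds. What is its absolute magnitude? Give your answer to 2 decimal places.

p = 175 mas = 0.175″ → d = 1/p = 5.714 pc
5 log₁₀(d/10 pc) = 5 log₁₀(5.714) − 5 = -1.215
M = m − 5 log₁₀(d/10) = 10.8 + 1.215 = 12.015

M ≈ 12.02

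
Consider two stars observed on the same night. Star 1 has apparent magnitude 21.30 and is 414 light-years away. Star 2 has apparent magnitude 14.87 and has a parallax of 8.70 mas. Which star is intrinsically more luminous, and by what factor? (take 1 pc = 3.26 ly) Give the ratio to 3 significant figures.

Star 2 is more luminous, by a factor of 306.

Star 1: d = 414 ly / 3.26 = 127.0 pc
Star 1: M = m − 5 log₁₀ d + 5 = 21.30 − 5·2.1038 + 5 = 15.781
Star 2: p = 8.70 mas = 8.70×10^-3″ → d = 1/p = 114.9 pc
Star 2: M = m − 5 log₁₀ d + 5 = 14.87 − 5·2.0605 + 5 = 9.568
ΔM = M_1 − M_2 = 15.781 − (9.568) = 6.213; smaller M is more luminous → Star 2.
L ratio = 10^(0.4 |ΔM|) = 10^2.485 = 305.8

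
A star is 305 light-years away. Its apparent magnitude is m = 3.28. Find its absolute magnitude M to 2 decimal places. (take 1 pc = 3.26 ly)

d = 305 ly / 3.26 = 93.56 pc
5 log₁₀(d/10 pc) = 5 log₁₀(93.56) − 5 = 4.855
M = m − 5 log₁₀(d/10) = 3.28 − 4.855 = -1.575

M ≈ -1.58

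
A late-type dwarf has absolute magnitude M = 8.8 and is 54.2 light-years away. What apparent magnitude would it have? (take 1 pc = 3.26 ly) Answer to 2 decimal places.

m ≈ 9.90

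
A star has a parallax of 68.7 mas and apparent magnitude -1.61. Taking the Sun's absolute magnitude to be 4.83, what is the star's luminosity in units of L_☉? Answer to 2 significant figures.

L/L_☉ ≈ 800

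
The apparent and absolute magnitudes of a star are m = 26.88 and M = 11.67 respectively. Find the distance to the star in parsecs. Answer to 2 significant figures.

μ = m − M = 15.210
m − M = 5 log₁₀ d − 5
log₁₀ d = (m − M)/5 + 1 = 4.0420
d = 10^4.0420 = 11020 pc

d ≈ 11000 pc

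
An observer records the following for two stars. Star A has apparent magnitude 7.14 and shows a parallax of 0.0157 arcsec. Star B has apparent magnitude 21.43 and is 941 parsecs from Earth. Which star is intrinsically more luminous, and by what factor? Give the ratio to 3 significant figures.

Star A is more luminous, by a factor of 2380.

Star A: d = 1/p = 1/0.0157″ = 63.69 pc
Star A: M = m − 5 log₁₀ d + 5 = 7.14 − 5·1.8041 + 5 = 3.119
Star B: M = m − 5 log₁₀ d + 5 = 21.43 − 5·2.9736 + 5 = 11.562
ΔM = M_A − M_B = 3.119 − (11.562) = -8.443; smaller M is more luminous → Star A.
L ratio = 10^(0.4 |ΔM|) = 10^3.377 = 2382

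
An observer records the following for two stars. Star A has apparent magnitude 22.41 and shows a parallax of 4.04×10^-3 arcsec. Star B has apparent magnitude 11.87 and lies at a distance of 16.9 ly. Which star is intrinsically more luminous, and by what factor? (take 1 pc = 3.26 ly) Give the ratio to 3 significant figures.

Star B is more luminous, by a factor of 7.21.

Star A: d = 1/p = 1/4.04×10^-3″ = 247.5 pc
Star A: M = m − 5 log₁₀ d + 5 = 22.41 − 5·2.3936 + 5 = 15.442
Star B: d = 16.9 ly / 3.26 = 5.184 pc
Star B: M = m − 5 log₁₀ d + 5 = 11.87 − 5·0.7147 + 5 = 13.297
ΔM = M_A − M_B = 15.442 − (13.297) = 2.145; smaller M is more luminous → Star B.
L ratio = 10^(0.4 |ΔM|) = 10^0.858 = 7.213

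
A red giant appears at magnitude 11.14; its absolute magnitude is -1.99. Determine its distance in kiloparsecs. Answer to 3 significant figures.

Distance modulus: m − M = 11.14 − (-1.99) = 13.130
m − M = 5 log₁₀ d − 5
log₁₀ d = (m − M)/5 + 1 = 3.6260
d = 10^3.6260 = 4227 pc
= 4.227 kpc

d ≈ 4.23 kpc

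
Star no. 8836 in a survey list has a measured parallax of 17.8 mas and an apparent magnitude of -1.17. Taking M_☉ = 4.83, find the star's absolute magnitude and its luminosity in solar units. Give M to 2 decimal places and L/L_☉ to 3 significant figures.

M ≈ -4.92; L/L_☉ ≈ 7930

d = 1/p = 1000/17.8 mas = 56.18 pc
M = m − 5 log₁₀ d + 5 = -1.17 − 5·1.7496 + 5 = -4.918
M − M_☉ = -4.918 − 4.83 = -9.748
L/L_☉ = 10^(−0.4 × -9.748) = 7928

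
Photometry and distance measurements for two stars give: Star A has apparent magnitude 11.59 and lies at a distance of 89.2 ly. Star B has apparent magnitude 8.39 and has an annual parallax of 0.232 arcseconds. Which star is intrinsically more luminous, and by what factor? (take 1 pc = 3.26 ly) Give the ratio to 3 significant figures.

Star A: d = 89.2 ly / 3.26 = 27.36 pc
Star A: M = m − 5 log₁₀ d + 5 = 11.59 − 5·1.4371 + 5 = 9.404
Star B: d = 1/p = 1/0.232″ = 4.310 pc
Star B: M = m − 5 log₁₀ d + 5 = 8.39 − 5·0.6345 + 5 = 10.217
ΔM = M_A − M_B = 9.404 − (10.217) = -0.813; smaller M is more luminous → Star A.
L ratio = 10^(0.4 |ΔM|) = 10^0.325 = 2.115

Star A is more luminous, by a factor of 2.11.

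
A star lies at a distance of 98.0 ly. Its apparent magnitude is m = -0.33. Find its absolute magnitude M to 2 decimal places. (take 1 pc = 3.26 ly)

d = 98.0 ly / 3.26 = 30.06 pc
5 log₁₀(d/10 pc) = 5 log₁₀(30.06) − 5 = 2.390
M = m − 5 log₁₀(d/10) = -0.33 − 2.390 = -2.720

M ≈ -2.72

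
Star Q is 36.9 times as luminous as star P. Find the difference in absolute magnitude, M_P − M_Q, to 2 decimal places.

Pogson: ΔM = −2.5 log₁₀(ratio) = −2.5 log₁₀(36.9) = −2.5 × 1.5670 = -3.918
Star Q is brighter so has the smaller magnitude: M_P − M_Q is positive.

M_P − M_Q ≈ 3.92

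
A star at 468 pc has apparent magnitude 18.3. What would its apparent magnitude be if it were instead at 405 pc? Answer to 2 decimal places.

m ≈ 17.99

Flux ∝ 1/d², so Δm = 5 log₁₀(d₂/d₁) = 5 log₁₀(405/468) = -0.314
m₂ = m₁ + Δm = 18.3 + (-0.314) = 17.986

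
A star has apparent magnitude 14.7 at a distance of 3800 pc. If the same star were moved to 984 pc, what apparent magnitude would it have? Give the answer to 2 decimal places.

Flux ∝ 1/d², so Δm = 5 log₁₀(d₂/d₁) = 5 log₁₀(984/3800) = -2.934
m₂ = m₁ + Δm = 14.7 + (-2.934) = 11.766

m ≈ 11.77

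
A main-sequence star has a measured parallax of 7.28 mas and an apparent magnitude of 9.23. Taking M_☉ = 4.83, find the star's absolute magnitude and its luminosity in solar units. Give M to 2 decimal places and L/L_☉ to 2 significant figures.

M ≈ 3.54; L/L_☉ ≈ 3.3

d = 1/p = 1000/7.28 mas = 137.4 pc
M = m − 5 log₁₀ d + 5 = 9.23 − 5·2.1379 + 5 = 3.541
M − M_☉ = 3.541 − 4.83 = -1.289
L/L_☉ = 10^(−0.4 × -1.289) = 3.279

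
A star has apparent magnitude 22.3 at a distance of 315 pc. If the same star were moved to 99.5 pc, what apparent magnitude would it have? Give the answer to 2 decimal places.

Flux ∝ 1/d², so Δm = 5 log₁₀(d₂/d₁) = 5 log₁₀(99.5/315) = -2.502
m₂ = m₁ + Δm = 22.3 + (-2.502) = 19.798

m ≈ 19.80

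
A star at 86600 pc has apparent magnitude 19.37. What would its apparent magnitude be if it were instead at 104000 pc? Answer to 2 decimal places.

Flux ∝ 1/d², so Δm = 5 log₁₀(d₂/d₁) = 5 log₁₀(104000/86600) = 0.398
m₂ = m₁ + Δm = 19.37 + (0.398) = 19.768

m ≈ 19.77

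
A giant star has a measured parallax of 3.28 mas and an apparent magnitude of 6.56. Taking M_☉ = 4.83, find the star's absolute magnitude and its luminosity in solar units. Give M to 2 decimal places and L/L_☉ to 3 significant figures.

M ≈ -0.86; L/L_☉ ≈ 189

d = 1/p = 1000/3.28 mas = 304.9 pc
M = m − 5 log₁₀ d + 5 = 6.56 − 5·2.4841 + 5 = -0.861
M − M_☉ = -0.861 − 4.83 = -5.691
L/L_☉ = 10^(−0.4 × -5.691) = 188.9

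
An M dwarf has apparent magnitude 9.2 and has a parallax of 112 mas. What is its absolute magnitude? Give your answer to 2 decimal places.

p = 112 mas = 0.112″ → d = 1/p = 8.929 pc
5 log₁₀(d/10 pc) = 5 log₁₀(8.929) − 5 = -0.246
M = m − 5 log₁₀(d/10) = 9.2 + 0.246 = 9.446

M ≈ 9.45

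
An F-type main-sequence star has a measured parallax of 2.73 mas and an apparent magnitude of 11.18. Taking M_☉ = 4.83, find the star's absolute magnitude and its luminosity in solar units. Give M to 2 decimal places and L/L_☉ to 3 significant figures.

d = 1/p = 1000/2.73 mas = 366.3 pc
M = m − 5 log₁₀ d + 5 = 11.18 − 5·2.5638 + 5 = 3.361
M − M_☉ = 3.361 − 4.83 = -1.469
L/L_☉ = 10^(−0.4 × -1.469) = 3.870

M ≈ 3.36; L/L_☉ ≈ 3.87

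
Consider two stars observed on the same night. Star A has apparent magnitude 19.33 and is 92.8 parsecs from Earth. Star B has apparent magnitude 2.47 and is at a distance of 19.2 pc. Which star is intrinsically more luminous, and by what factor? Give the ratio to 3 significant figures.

Star A: M = m − 5 log₁₀ d + 5 = 19.33 − 5·1.9675 + 5 = 14.492
Star B: M = m − 5 log₁₀ d + 5 = 2.47 − 5·1.2833 + 5 = 1.053
ΔM = M_A − M_B = 14.492 − (1.053) = 13.439; smaller M is more luminous → Star B.
L ratio = 10^(0.4 |ΔM|) = 10^5.376 = 237400

Star B is more luminous, by a factor of 237000.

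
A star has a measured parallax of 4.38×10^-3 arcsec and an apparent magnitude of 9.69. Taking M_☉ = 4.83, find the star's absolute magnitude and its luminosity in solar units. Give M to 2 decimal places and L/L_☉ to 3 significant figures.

d = 1/p = 1/4.38×10^-3″ = 228.3 pc
M = m − 5 log₁₀ d + 5 = 9.69 − 5·2.3585 + 5 = 2.897
M − M_☉ = 2.897 − 4.83 = -1.933
L/L_☉ = 10^(−0.4 × -1.933) = 5.930

M ≈ 2.90; L/L_☉ ≈ 5.93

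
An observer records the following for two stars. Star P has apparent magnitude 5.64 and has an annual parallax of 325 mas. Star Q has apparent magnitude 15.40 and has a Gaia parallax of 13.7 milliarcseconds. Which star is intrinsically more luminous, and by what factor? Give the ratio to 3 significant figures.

Star P is more luminous, by a factor of 14.2.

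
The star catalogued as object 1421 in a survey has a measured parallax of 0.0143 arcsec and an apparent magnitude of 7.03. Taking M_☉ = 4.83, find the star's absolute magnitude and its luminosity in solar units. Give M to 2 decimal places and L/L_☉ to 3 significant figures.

d = 1/p = 1/0.0143″ = 69.93 pc
M = m − 5 log₁₀ d + 5 = 7.03 − 5·1.8447 + 5 = 2.807
M − M_☉ = 2.807 − 4.83 = -2.023
L/L_☉ = 10^(−0.4 × -2.023) = 6.447

M ≈ 2.81; L/L_☉ ≈ 6.45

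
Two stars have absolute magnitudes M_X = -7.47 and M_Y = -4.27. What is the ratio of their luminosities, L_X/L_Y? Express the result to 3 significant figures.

L_X/L_Y ≈ 19.1

ΔM = M_X − M_Y = -3.20
L_X/L_Y = 10^(−0.4 ΔM) = 10^1.280 = 19.05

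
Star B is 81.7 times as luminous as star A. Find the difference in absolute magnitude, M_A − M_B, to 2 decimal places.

M_A − M_B ≈ 4.78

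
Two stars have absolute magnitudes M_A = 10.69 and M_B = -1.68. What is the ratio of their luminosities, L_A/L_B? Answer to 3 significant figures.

ΔM = M_A − M_B = 12.37
L_A/L_B = 10^(−0.4 ΔM) = 10^-4.948 = 1.127×10^-5

L_A/L_B ≈ 1.13×10^-5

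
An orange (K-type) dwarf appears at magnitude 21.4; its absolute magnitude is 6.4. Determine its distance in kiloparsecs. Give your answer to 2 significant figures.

Distance modulus: m − M = 21.4 − (6.4) = 15.000
m − M = 5 log₁₀ d − 5
log₁₀ d = (m − M)/5 + 1 = 4.0000
d = 10^4.0000 = 10000 pc
= 10.00 kpc

d ≈ 10 kpc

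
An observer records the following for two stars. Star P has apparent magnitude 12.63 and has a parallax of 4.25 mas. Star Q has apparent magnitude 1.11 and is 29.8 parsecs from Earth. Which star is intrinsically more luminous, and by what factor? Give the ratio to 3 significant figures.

Star Q is more luminous, by a factor of 650.

Star P: p = 4.25 mas = 4.25×10^-3″ → d = 1/p = 235.3 pc
Star P: M = m − 5 log₁₀ d + 5 = 12.63 − 5·2.3716 + 5 = 5.772
Star Q: M = m − 5 log₁₀ d + 5 = 1.11 − 5·1.4742 + 5 = -1.261
ΔM = M_P − M_Q = 5.772 − (-1.261) = 7.033; smaller M is more luminous → Star Q.
L ratio = 10^(0.4 |ΔM|) = 10^2.813 = 650.4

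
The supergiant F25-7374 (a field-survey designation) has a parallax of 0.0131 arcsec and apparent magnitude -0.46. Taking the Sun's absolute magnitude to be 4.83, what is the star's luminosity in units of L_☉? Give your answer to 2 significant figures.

L/L_☉ ≈ 7600

d = 1/p = 1/0.0131″ = 76.34 pc
M = m − 5 log₁₀ d + 5 = -0.46 − 5·1.8827 + 5 = -4.874
M − M_☉ = -4.874 − 4.83 = -9.704
L/L_☉ = 10^(−0.4 × -9.704) = 7611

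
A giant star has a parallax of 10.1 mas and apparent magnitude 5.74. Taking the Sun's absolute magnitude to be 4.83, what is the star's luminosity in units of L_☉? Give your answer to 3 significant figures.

L/L_☉ ≈ 42.4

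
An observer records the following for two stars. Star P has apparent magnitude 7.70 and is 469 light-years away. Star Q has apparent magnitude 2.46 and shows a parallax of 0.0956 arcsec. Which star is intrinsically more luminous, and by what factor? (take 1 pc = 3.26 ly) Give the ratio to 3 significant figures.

Star P: d = 469 ly / 3.26 = 143.9 pc
Star P: M = m − 5 log₁₀ d + 5 = 7.70 − 5·2.1580 + 5 = 1.910
Star Q: d = 1/p = 1/0.0956″ = 10.46 pc
Star Q: M = m − 5 log₁₀ d + 5 = 2.46 − 5·1.0195 + 5 = 2.362
ΔM = M_P − M_Q = 1.910 − (2.362) = -0.452; smaller M is more luminous → Star P.
L ratio = 10^(0.4 |ΔM|) = 10^0.181 = 1.516

Star P is more luminous, by a factor of 1.52.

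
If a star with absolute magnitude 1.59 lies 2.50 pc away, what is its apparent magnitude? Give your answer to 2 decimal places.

m = M + 5 log₁₀ d − 5 = 1.59 + 5·0.3979 − 5 = -1.420

m ≈ -1.42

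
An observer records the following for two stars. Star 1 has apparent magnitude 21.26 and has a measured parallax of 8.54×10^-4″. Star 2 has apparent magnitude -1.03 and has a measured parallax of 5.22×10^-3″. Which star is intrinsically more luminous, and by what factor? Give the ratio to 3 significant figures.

Star 2 is more luminous, by a factor of 2.21×10^7.

Star 1: d = 1/p = 1/8.54×10^-4″ = 1171 pc
Star 1: M = m − 5 log₁₀ d + 5 = 21.26 − 5·3.0685 + 5 = 10.917
Star 2: d = 1/p = 1/5.22×10^-3″ = 191.6 pc
Star 2: M = m − 5 log₁₀ d + 5 = -1.03 − 5·2.2823 + 5 = -7.442
ΔM = M_1 − M_2 = 10.917 − (-7.442) = 18.359; smaller M is more luminous → Star 2.
L ratio = 10^(0.4 |ΔM|) = 10^7.344 = 2.206×10^7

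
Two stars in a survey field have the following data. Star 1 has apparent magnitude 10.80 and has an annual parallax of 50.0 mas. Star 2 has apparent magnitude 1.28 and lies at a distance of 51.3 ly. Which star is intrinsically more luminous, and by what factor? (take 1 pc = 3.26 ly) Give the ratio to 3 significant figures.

Star 2 is more luminous, by a factor of 3980.

Star 1: p = 50.0 mas = 0.0500″ → d = 1/p = 20.00 pc
Star 1: M = m − 5 log₁₀ d + 5 = 10.80 − 5·1.3010 + 5 = 9.295
Star 2: d = 51.3 ly / 3.26 = 15.74 pc
Star 2: M = m − 5 log₁₀ d + 5 = 1.28 − 5·1.1969 + 5 = 0.296
ΔM = M_1 − M_2 = 9.295 − (0.296) = 8.999; smaller M is more luminous → Star 2.
L ratio = 10^(0.4 |ΔM|) = 10^3.600 = 3979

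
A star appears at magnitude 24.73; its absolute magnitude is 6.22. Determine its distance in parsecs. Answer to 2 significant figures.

d ≈ 50000 pc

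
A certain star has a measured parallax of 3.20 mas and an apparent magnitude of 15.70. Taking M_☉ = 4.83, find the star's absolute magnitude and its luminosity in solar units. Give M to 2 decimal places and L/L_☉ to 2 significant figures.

d = 1/p = 1000/3.20 mas = 312.5 pc
M = m − 5 log₁₀ d + 5 = 15.70 − 5·2.4949 + 5 = 8.226
M − M_☉ = 8.226 − 4.83 = 3.396
L/L_☉ = 10^(−0.4 × 3.396) = 0.04382

M ≈ 8.23; L/L_☉ ≈ 0.044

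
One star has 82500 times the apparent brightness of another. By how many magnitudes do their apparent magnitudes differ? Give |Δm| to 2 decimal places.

|Δm| ≈ 12.29

Pogson: Δm = −2.5 log₁₀(ratio) = −2.5 log₁₀(82500) = −2.5 × 4.9165 = -12.291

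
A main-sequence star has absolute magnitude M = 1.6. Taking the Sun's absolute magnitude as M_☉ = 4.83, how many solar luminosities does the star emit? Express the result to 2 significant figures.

L/L_☉ ≈ 20

M − M_☉ = 1.6 − 4.83 = -3.230
L/L_☉ = 10^(−0.4 (M − M_☉)) = 10^1.292 = 19.59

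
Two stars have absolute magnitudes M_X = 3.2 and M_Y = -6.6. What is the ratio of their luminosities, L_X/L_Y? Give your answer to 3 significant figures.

ΔM = M_X − M_Y = 9.8
L_X/L_Y = 10^(−0.4 ΔM) = 10^-3.920 = 1.202×10^-4

L_X/L_Y ≈ 1.20×10^-4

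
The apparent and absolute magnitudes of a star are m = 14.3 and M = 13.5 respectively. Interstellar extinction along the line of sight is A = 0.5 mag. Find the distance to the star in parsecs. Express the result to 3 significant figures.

d ≈ 11.5 pc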